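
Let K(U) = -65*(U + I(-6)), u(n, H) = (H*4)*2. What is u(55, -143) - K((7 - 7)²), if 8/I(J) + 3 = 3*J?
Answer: -24544/21 ≈ -1168.8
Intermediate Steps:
I(J) = 8/(-3 + 3*J)
u(n, H) = 8*H (u(n, H) = (4*H)*2 = 8*H)
K(U) = 520/21 - 65*U (K(U) = -65*(U + 8/(3*(-1 - 6))) = -65*(U + (8/3)/(-7)) = -65*(U + (8/3)*(-⅐)) = -65*(U - 8/21) = -65*(-8/21 + U) = 520/21 - 65*U)
u(55, -143) - K((7 - 7)²) = 8*(-143) - (520/21 - 65*(7 - 7)²) = -1144 - (520/21 - 65*0²) = -1144 - (520/21 - 65*0) = -1144 - (520/21 + 0) = -1144 - 1*520/21 = -1144 - 520/21 = -24544/21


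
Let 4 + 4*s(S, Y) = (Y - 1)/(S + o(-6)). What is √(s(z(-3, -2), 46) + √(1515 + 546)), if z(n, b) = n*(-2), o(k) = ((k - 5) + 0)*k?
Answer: √(-54 + 192*√229)/8 ≈ 6.6749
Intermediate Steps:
o(k) = k*(-5 + k) (o(k) = ((-5 + k) + 0)*k = (-5 + k)*k = k*(-5 + k))
z(n, b) = -2*n
s(S, Y) = -1 + (-1 + Y)/(4*(66 + S)) (s(S, Y) = -1 + ((Y - 1)/(S - 6*(-5 - 6)))/4 = -1 + ((-1 + Y)/(S - 6*(-11)))/4 = -1 + ((-1 + Y)/(S + 66))/4 = -1 + ((-1 + Y)/(66 + S))/4 = -1 + (-1 + Y)/(4*(66 + S)))
√(s(z(-3, -2), 46) + √(1515 + 546)) = √((-265 + 46 - (-8)*(-3))/(4*(66 - 2*(-3))) + √(1515 + 546)) = √((-265 + 46 - 4*6)/(4*(66 + 6)) + √2061) = √((¼)*(-265 + 46 - 24)/72 + 3*√229) = √((¼)*(1/72)*(-243) + 3*√229) = √(-27/32 + 3*√229)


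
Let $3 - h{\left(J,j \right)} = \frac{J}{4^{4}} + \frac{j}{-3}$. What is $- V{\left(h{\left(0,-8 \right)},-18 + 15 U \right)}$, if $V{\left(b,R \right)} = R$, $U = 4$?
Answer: $-42$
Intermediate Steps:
$h{\left(J,j \right)} = 3 - \frac{J}{256} + \frac{j}{3}$ ($h{\left(J,j \right)} = 3 - \left(\frac{J}{4^{4}} + \frac{j}{-3}\right) = 3 - \left(\frac{J}{256} + j \left(- \frac{1}{3}\right)\right) = 3 - \left(J \frac{1}{256} - \frac{j}{3}\right) = 3 - \left(\frac{J}{256} - \frac{j}{3}\right) = 3 - \left(- \frac{j}{3} + \frac{J}{256}\right) = 3 - \frac{J}{256} + \frac{j}{3}$)
$- V{\left(h{\left(0,-8 \right)},-18 + 15 U \right)} = - (-18 + 15 \cdot 4) = - (-18 + 60) = \left(-1\right) 42 = -42$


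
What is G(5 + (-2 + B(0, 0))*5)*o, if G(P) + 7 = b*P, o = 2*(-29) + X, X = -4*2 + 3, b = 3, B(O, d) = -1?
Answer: 2331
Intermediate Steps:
X = -5 (X = -8 + 3 = -5)
o = -63 (o = 2*(-29) - 5 = -58 - 5 = -63)
G(P) = -7 + 3*P
G(5 + (-2 + B(0, 0))*5)*o = (-7 + 3*(5 + (-2 - 1)*5))*(-63) = (-7 + 3*(5 - 3*5))*(-63) = (-7 + 3*(5 - 15))*(-63) = (-7 + 3*(-10))*(-63) = (-7 - 30)*(-63) = -37*(-63) = 2331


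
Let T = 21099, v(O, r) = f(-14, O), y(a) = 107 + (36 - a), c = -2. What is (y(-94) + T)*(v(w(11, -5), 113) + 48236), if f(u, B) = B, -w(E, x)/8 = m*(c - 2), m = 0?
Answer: 1029163296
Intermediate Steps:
y(a) = 143 - a
w(E, x) = 0 (w(E, x) = -0*(-2 - 2) = -0*(-4) = -8*0 = 0)
v(O, r) = O
(y(-94) + T)*(v(w(11, -5), 113) + 48236) = ((143 - 1*(-94)) + 21099)*(0 + 48236) = ((143 + 94) + 21099)*48236 = (237 + 21099)*48236 = 21336*48236 = 1029163296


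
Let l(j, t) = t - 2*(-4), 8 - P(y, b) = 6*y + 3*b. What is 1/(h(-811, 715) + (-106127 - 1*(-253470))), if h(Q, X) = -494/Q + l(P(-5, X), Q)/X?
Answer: 52715/7767159152 ≈ 6.7869e-6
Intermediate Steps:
P(y, b) = 8 - 6*y - 3*b (P(y, b) = 8 - (6*y + 3*b) = 8 - (3*b + 6*y) = 8 + (-6*y - 3*b) = 8 - 6*y - 3*b)
l(j, t) = 8 + t (l(j, t) = t + 8 = 8 + t)
h(Q, X) = -494/Q + (8 + Q)/X
1/(h(-811, 715) + (-106127 - 1*(-253470))) = 1/((-494/(-811) + 8/715 - 811/715) + (-106127 - 1*(-253470))) = 1/((-494*(-1/811) + 8*(1/715) - 811*1/715) + (-106127 + 253470)) = 1/((494/811 + 8/715 - 811/715) + 147343) = 1/(-27093/52715 + 147343) = 1/(7767159152/52715) = 52715/7767159152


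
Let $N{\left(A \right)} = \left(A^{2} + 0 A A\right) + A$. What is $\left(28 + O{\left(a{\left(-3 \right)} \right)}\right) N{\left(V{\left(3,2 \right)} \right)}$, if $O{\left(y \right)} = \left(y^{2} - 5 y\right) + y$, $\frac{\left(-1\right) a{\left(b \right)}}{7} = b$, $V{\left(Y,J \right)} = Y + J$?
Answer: $11550$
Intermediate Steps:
$V{\left(Y,J \right)} = J + Y$
$a{\left(b \right)} = - 7 b$
$O{\left(y \right)} = y^{2} - 4 y$
$N{\left(A \right)} = A + A^{2}$ ($N{\left(A \right)} = \left(A^{2} + 0 A\right) + A = \left(A^{2} + 0\right) + A = A^{2} + A = A + A^{2}$)
$\left(28 + O{\left(a{\left(-3 \right)} \right)}\right) N{\left(V{\left(3,2 \right)} \right)} = \left(28 + \left(-7\right) \left(-3\right) \left(-4 - -21\right)\right) \left(2 + 3\right) \left(1 + \left(2 + 3\right)\right) = \left(28 + 21 \left(-4 + 21\right)\right) 5 \left(1 + 5\right) = \left(28 + 21 \cdot 17\right) 5 \cdot 6 = \left(28 + 357\right) 30 = 385 \cdot 30 = 11550$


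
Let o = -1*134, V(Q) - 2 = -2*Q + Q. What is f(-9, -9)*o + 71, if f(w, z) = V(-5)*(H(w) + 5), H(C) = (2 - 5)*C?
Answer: -29945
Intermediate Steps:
V(Q) = 2 - Q (V(Q) = 2 + (-2*Q + Q) = 2 - Q)
H(C) = -3*C
o = -134
f(w, z) = 35 - 21*w (f(w, z) = (2 - 1*(-5))*(-3*w + 5) = (2 + 5)*(5 - 3*w) = 7*(5 - 3*w) = 35 - 21*w)
f(-9, -9)*o + 71 = (35 - 21*(-9))*(-134) + 71 = (35 + 189)*(-134) + 71 = 224*(-134) + 71 = -30016 + 71 = -29945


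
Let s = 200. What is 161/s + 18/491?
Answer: 82651/98200 ≈ 0.84166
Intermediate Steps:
161/s + 18/491 = 161/200 + 18/491 = 82651/98200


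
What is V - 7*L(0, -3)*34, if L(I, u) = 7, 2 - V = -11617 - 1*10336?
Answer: 20289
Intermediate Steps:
V = 21955 (V = 2 - (-11617 - 1*10336) = 2 - (-11617 - 10336) = 2 - 1*(-21953) = 2 + 21953 = 21955)
V - 7*L(0, -3)*34 = 21955 - 7*7*34 = 21955 - 49*34 = 21955 - 1*1666 = 21955 - 1666 = 20289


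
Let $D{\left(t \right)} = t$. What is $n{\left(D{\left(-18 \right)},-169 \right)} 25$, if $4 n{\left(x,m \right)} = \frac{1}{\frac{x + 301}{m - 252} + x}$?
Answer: $- \frac{10525}{31444} \approx -0.33472$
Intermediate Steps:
$n{\left(x,m \right)} = \frac{1}{4 \left(x + \frac{301 + x}{-252 + m}\right)}$ ($n{\left(x,m \right)} = \frac{1}{4 \left(\frac{x + 301}{m - 252} + x\right)} = \frac{1}{4 \left(\frac{301 + x}{-252 + m} + x\right)} = \frac{1}{4 \left(x + \frac{301 + x}{-252 + m}\right)}$)
$n{\left(D{\left(-18 \right)},-169 \right)} 25 = \frac{-252 - 169}{4 \left(301 - -4518 - -3042\right)} 25 = \frac{1}{4} \frac{1}{301 + 4518 + 3042} \left(-421\right) 25 = \frac{1}{4} \cdot \frac{1}{7861} \left(-421\right) 25 = \left(- \frac{421}{31444}\right) 25 = - \frac{10525}{31444}$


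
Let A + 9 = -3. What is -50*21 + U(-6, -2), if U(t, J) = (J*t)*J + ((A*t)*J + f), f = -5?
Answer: -1223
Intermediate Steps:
A = -12 (A = -9 - 3 = -12)
U(t, J) = -5 + t*J**2 - 12*J*t (U(t, J) = (J*t)*J + ((-12*t)*J - 5) = t*J**2 + (-12*J*t - 5) = t*J**2 + (-5 - 12*J*t) = -5 + t*J**2 - 12*J*t)
-50*21 + U(-6, -2) = -50*21 + (-5 - 6*(-2)**2 - 12*(-2)*(-6)) = -1050 + (-5 - 6*4 - 144) = -1050 + (-5 - 24 - 144) = -1050 - 173 = -1223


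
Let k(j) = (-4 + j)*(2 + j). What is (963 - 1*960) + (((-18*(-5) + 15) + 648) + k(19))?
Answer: 1071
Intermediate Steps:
(963 - 1*960) + (((-18*(-5) + 15) + 648) + k(19)) = (963 - 1*960) + (((-18*(-5) + 15) + 648) + (-8 + 19² - 2*19)) = (963 - 960) + (((90 + 15) + 648) + (-8 + 361 - 38)) = 3 + ((105 + 648) + 315) = 3 + (753 + 315) = 3 + 1068 = 1071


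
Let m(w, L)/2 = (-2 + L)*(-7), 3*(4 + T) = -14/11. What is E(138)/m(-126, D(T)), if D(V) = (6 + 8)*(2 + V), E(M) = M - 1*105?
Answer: 1089/16604 ≈ 0.065587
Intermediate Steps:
E(M) = -105 + M (E(M) = M - 105 = -105 + M)
T = -146/33 (T = -4 + (-14/11)/3 = -4 + (-14*1/11)/3 = -4 + (⅓)*(-14/11) = -4 - 14/33 = -146/33 ≈ -4.4242)
D(V) = 28 + 14*V (D(V) = 14*(2 + V) = 28 + 14*V)
m(w, L) = 28 - 14*L (m(w, L) = 2*((-2 + L)*(-7)) = 2*(14 - 7*L) = 28 - 14*L)
E(138)/m(-126, D(T)) = (-105 + 138)/(28 - 14*(28 + 14*(-146/33))) = 33/(28 - 14*(28 - 2044/33)) = 33/(28 - 14*(-1120/33)) = 33/(28 + 15680/33) = 33/(16604/33) = 33*(33/16604) = 1089/16604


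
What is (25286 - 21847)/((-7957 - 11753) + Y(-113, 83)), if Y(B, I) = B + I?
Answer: -3439/19740 ≈ -0.17421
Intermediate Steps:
(25286 - 21847)/((-7957 - 11753) + Y(-113, 83)) = (25286 - 21847)/((-7957 - 11753) + (-113 + 83)) = 3439/(-19710 - 30) = 3439/(-19740) = 3439*(-1/19740) = -3439/19740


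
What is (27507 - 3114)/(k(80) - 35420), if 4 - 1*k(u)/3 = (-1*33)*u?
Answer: -24393/27488 ≈ -0.88741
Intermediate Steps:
k(u) = 12 + 99*u (k(u) = 12 - 3*(-1*33)*u = 12 - (-99)*u = 12 + 99*u)
(27507 - 3114)/(k(80) - 35420) = (27507 - 3114)/((12 + 99*80) - 35420) = 24393/((12 + 7920) - 35420) = 24393/(7932 - 35420) = 24393/(-27488) = 24393*(-1/27488) = -24393/27488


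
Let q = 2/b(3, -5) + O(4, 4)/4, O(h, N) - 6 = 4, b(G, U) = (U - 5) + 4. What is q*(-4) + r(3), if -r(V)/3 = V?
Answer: -53/3 ≈ -17.667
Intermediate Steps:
b(G, U) = -1 + U (b(G, U) = (-5 + U) + 4 = -1 + U)
r(V) = -3*V
O(h, N) = 10 (O(h, N) = 6 + 4 = 10)
q = 13/6 (q = 2/(-1 - 5) + 10/4 = 2/(-6) + 10*(¼) = 2*(-⅙) + 5/2 = -⅓ + 5/2 = 13/6 ≈ 2.1667)
q*(-4) + r(3) = (13/6)*(-4) - 3*3 = -26/3 - 9 = -53/3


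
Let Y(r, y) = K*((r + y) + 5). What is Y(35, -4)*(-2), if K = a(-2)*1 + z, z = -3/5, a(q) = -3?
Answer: 1296/5 ≈ 259.20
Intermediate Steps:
z = -⅗ (z = -3*⅕ = -⅗ ≈ -0.60000)
K = -18/5 (K = -3*1 - ⅗ = -3 - ⅗ = -18/5 ≈ -3.6000)
Y(r, y) = -18 - 18*r/5 - 18*y/5 (Y(r, y) = -18*((r + y) + 5)/5 = -18*(5 + r + y)/5 = -18 - 18*r/5 - 18*y/5)
Y(35, -4)*(-2) = (-18 - 18/5*35 - 18/5*(-4))*(-2) = (-18 - 126 + 72/5)*(-2) = -648/5*(-2) = 1296/5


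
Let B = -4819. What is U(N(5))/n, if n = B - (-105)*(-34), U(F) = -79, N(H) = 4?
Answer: 79/8389 ≈ 0.0094171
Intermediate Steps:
n = -8389 (n = -4819 - (-105)*(-34) = -4819 - 1*3570 = -4819 - 3570 = -8389)
U(N(5))/n = -79/(-8389) = -79*(-1/8389) = 79/8389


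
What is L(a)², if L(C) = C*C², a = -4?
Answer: 4096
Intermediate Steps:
L(C) = C³
L(a)² = ((-4)³)² = (-64)² = 4096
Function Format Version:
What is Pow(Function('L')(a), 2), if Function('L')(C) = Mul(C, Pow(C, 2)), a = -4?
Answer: 4096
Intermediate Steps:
Function('L')(C) = Pow(C, 3)
Pow(Function('L')(a), 2) = Pow(Pow(-4, 3), 2) = Pow(-64, 2) = 4096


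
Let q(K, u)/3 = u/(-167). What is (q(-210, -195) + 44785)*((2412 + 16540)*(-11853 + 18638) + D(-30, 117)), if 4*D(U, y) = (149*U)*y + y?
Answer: 960829234337440/167 ≈ 5.7535e+12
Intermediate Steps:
q(K, u) = -3*u/167 (q(K, u) = 3*(u/(-167)) = 3*(u*(-1/167)) = 3*(-u/167) = -3*u/167)
D(U, y) = y/4 + 149*U*y/4 (D(U, y) = ((149*U)*y + y)/4 = (149*U*y + y)/4 = (y + 149*U*y)/4 = y/4 + 149*U*y/4)
(q(-210, -195) + 44785)*((2412 + 16540)*(-11853 + 18638) + D(-30, 117)) = (-3/167*(-195) + 44785)*((2412 + 16540)*(-11853 + 18638) + (1/4)*117*(1 + 149*(-30))) = (585/167 + 44785)*(18952*6785 + (1/4)*117*(1 - 4470)) = 7479680*(128589320 + (1/4)*117*(-4469))/167 = 7479680*(128589320 - 522873/4)/167 = (7479680/167)*(513834407/4) = 960829234337440/167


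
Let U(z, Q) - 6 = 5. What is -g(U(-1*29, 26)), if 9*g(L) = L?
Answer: -11/9 ≈ -1.2222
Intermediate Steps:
U(z, Q) = 11 (U(z, Q) = 6 + 5 = 11)
g(L) = L/9
-g(U(-1*29, 26)) = -11/9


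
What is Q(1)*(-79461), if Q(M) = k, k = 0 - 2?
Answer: 158922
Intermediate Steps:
k = -2
Q(M) = -2
Q(1)*(-79461) = -2*(-79461) = 158922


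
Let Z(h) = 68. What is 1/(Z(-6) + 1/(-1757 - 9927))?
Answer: 11684/794511 ≈ 0.014706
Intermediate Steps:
1/(Z(-6) + 1/(-1757 - 9927)) = 1/(68 + 1/(-1757 - 9927)) = 1/(68 + 1/(-11684)) = 1/(68 - 1/11684) = 1/(794511/11684) = 11684/794511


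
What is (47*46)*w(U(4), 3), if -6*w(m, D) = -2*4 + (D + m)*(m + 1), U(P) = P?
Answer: -9729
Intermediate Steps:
w(m, D) = 4/3 - (1 + m)*(D + m)/6 (w(m, D) = -(-2*4 + (D + m)*(m + 1))/6 = -(-8 + (D + m)*(1 + m))/6 = -(-8 + (1 + m)*(D + m))/6 = 4/3 - (1 + m)*(D + m)/6)
(47*46)*w(U(4), 3) = (47*46)*(4/3 - ⅙*3 - ⅙*4 - ⅙*4² - ⅙*3*4) = 2162*(4/3 - ½ - ⅔ - ⅙*16 - 2) = 2162*(4/3 - ½ - ⅔ - 8/3 - 2) = 2162*(-9/2) = -9729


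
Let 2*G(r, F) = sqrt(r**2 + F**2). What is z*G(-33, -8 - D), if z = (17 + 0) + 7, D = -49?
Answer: 12*sqrt(2770) ≈ 631.57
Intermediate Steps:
G(r, F) = sqrt(F**2 + r**2)/2 (G(r, F) = sqrt(r**2 + F**2)/2 = sqrt(F**2 + r**2)/2)
z = 24 (z = 17 + 7 = 24)
z*G(-33, -8 - D) = 24*(sqrt((-8 - 1*(-49))**2 + (-33)**2)/2) = 24*(sqrt((-8 + 49)**2 + 1089)/2) = 24*(sqrt(41**2 + 1089)/2) = 24*(sqrt(1681 + 1089)/2) = 24*(sqrt(2770)/2) = 12*sqrt(2770)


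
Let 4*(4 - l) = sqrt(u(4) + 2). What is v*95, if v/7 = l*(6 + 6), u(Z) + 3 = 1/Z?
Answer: 31920 - 1995*I*sqrt(3)/2 ≈ 31920.0 - 1727.7*I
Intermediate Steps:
u(Z) = -3 + 1/Z
l = 4 - I*sqrt(3)/8 (l = 4 - sqrt((-3 + 1/4) + 2)/4 = 4 - sqrt(-11/4 + 2)/4 = 4 - I*sqrt(3)/8 ≈ 4.0 - 0.21651*I)
v = 336 - 21*I*sqrt(3)/2 (v = 7*((4 - I*sqrt(3)/8)*(6 + 6)) = 7*((4 - I*sqrt(3)/8)*12) = 7*(48 - 3*I*sqrt(3)/2) = 336 - 21*I*sqrt(3)/2 ≈ 336.0 - 18.187*I)
v*95 = (336 - 21*I*sqrt(3)/2)*95 = 31920 - 1995*I*sqrt(3)/2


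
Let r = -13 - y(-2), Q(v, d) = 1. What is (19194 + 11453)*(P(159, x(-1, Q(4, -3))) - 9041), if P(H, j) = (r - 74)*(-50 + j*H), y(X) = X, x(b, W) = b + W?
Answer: -146829777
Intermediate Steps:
x(b, W) = W + b
r = -11 (r = -13 - 1*(-2) = -13 + 2 = -11)
P(H, j) = 4250 - 85*H*j (P(H, j) = (-11 - 74)*(-50 + j*H) = -85*(-50 + H*j) = 4250 - 85*H*j)
(19194 + 11453)*(P(159, x(-1, Q(4, -3))) - 9041) = (19194 + 11453)*((4250 - 85*159*(1 - 1)) - 9041) = 30647*((4250 - 85*159*0) - 9041) = 30647*((4250 + 0) - 9041) = 30647*(4250 - 9041) = 30647*(-4791) = -146829777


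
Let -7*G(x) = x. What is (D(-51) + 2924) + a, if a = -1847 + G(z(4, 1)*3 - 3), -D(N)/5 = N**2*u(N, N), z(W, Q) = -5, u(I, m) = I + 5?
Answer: 4195167/7 ≈ 5.9931e+5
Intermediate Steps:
u(I, m) = 5 + I
G(x) = -x/7
D(N) = -5*N**2*(5 + N)
a = -12911/7 (a = -1847 - (-5*3 - 3)/7 = -1847 - (-15 - 3)/7 = -1847 - 1/7*(-18) = -1847 + 18/7 = -12911/7 ≈ -1844.4)
(D(-51) + 2924) + a = (5*(-51)**2*(-5 - 1*(-51)) + 2924) - 12911/7 = (5*2601*(-5 + 51) + 2924) - 12911/7 = (5*2601*46 + 2924) - 12911/7 = (598230 + 2924) - 12911/7 = 601154 - 12911/7 = 4195167/7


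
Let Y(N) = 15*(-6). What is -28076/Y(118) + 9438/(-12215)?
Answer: 34209892/109935 ≈ 311.18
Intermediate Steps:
Y(N) = -90
-28076/Y(118) + 9438/(-12215) = -28076/(-90) + 9438/(-12215) = -28076*(-1/90) + 9438*(-1/12215) = 14038/45 - 9438/12215 = 34209892/109935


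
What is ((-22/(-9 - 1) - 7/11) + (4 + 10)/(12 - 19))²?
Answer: 576/3025 ≈ 0.19041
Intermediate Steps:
((-22/(-9 - 1) - 7/11) + (4 + 10)/(12 - 19))² = ((-22/(-10) - 7*1/11) + 14/(-7))² = ((-22*(-⅒) - 7/11) + 14*(-⅐))² = ((11/5 - 7/11) - 2)² = (86/55 - 2)² = (-24/55)² = 576/3025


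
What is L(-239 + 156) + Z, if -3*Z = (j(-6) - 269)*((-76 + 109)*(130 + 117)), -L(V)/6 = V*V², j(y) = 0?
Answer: 4161595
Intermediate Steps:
L(V) = -6*V³ (L(V) = -6*V*V² = -6*V³)
Z = 730873 (Z = -(0 - 269)*(-76 + 109)*(130 + 117)/3 = -(-269)*33*247/3 = -(-269)*8151/3 = -⅓*(-2192619) = 730873)
L(-239 + 156) + Z = -6*(-239 + 156)³ + 730873 = -6*(-83)³ + 730873 = -6*(-571787) + 730873 = 3430722 + 730873 = 4161595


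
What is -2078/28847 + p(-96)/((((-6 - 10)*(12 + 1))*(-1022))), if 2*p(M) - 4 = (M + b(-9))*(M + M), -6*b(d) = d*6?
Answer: -1102995/33693296 ≈ -0.032736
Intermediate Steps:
b(d) = -d (b(d) = -d*6/6 = -d)
p(M) = 2 + M*(9 + M) (p(M) = 2 + ((M - 1*(-9))*(M + M))/2 = 2 + ((M + 9)*(2*M))/2 = 2 + ((9 + M)*(2*M))/2 = 2 + (2*M*(9 + M))/2 = 2 + M*(9 + M))
-2078/28847 + p(-96)/((((-6 - 10)*(12 + 1))*(-1022))) = -2078/28847 + (2 + (-96)**2 + 9*(-96))/((((-6 - 10)*(12 + 1))*(-1022))) = -2078*1/28847 + (2 + 9216 - 864)/((-16*13*(-1022))) = -2078/28847 + 8354/((-208*(-1022))) = -2078/28847 + 8354/212576 = -2078/28847 + 8354*(1/212576) = -2078/28847 + 4177/106288 = -1102995/33693296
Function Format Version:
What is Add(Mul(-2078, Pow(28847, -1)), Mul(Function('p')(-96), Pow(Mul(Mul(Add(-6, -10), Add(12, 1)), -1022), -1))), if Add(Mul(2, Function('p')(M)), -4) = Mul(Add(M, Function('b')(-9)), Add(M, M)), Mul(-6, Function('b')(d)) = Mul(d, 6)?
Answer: Rational(-1102995, 33693296) ≈ -0.032736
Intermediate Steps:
Function('b')(d) = Mul(-1, d) (Function('b')(d) = Mul(Rational(-1, 6), Mul(d, 6)) = Mul(Rational(-1, 6), Mul(6, d)) = Mul(-1, d))
Function('p')(M) = Add(2, Mul(M, Add(9, M))) (Function('p')(M) = Add(2, Mul(Rational(1, 2), Mul(Add(M, Mul(-1, -9)), Add(M, M)))) = Add(2, Mul(Rational(1, 2), Mul(Add(M, 9), Mul(2, M)))) = Add(2, Mul(Rational(1, 2), Mul(Add(9, M), Mul(2, M)))) = Add(2, Mul(Rational(1, 2), Mul(2, M, Add(9, M)))) = Add(2, Mul(M, Add(9, M))))
Add(Mul(-2078, Pow(28847, -1)), Mul(Function('p')(-96), Pow(Mul(Mul(Add(-6, -10), Add(12, 1)), -1022), -1))) = Add(Mul(-2078, Pow(28847, -1)), Mul(Add(2, Pow(-96, 2), Mul(9, -96)), Pow(Mul(Mul(Add(-6, -10), Add(12, 1)), -1022), -1))) = Add(Mul(-2078, Rational(1, 28847)), Mul(Add(2, 9216, -864), Pow(Mul(Mul(-16, 13), -1022), -1))) = Add(Rational(-2078, 28847), Mul(8354, Pow(Mul(-208, -1022), -1))) = Add(Rational(-2078, 28847), Mul(8354, Pow(212576, -1))) = Add(Rational(-2078, 28847), Mul(8354, Rational(1, 212576))) = Add(Rational(-2078, 28847), Rational(4177, 106288)) = Rational(-1102995, 33693296)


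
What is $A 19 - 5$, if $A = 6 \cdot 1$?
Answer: $109$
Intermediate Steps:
$A = 6$
$A 19 - 5 = 6 \cdot 19 - 5 = 114 - 5 = 109$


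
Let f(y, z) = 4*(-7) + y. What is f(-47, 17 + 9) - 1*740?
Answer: -815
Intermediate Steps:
f(y, z) = -28 + y
f(-47, 17 + 9) - 1*740 = (-28 - 47) - 1*740 = -75 - 740 = -815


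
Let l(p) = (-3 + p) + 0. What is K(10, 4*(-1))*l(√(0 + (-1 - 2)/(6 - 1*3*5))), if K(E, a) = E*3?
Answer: -90 + 10*√3 ≈ -72.679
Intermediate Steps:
K(E, a) = 3*E
l(p) = -3 + p
K(10, 4*(-1))*l(√(0 + (-1 - 2)/(6 - 1*3*5))) = (3*10)*(-3 + √(0 + (-1 - 2)/(6 - 1*3*5))) = 30*(-3 + √(0 - 3/(6 - 3*5))) = 30*(-3 + √(0 - 3/(6 - 15))) = 30*(-3 + √(0 - 3/(-9))) = 30*(-3 + √(0 - 3*(-⅑))) = 30*(-3 + √(0 + ⅓)) = 30*(-3 + √(⅓)) = 30*(-3 + √3/3) = -90 + 10*√3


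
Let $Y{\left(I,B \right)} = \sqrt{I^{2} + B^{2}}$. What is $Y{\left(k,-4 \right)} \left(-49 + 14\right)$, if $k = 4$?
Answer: $- 140 \sqrt{2} \approx -197.99$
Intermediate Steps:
$Y{\left(I,B \right)} = \sqrt{B^{2} + I^{2}}$
$Y{\left(k,-4 \right)} \left(-49 + 14\right) = \sqrt{\left(-4\right)^{2} + 4^{2}} \left(-49 + 14\right) = \sqrt{16 + 16} \left(-35\right) = \sqrt{32} \left(-35\right) = 4 \sqrt{2} \left(-35\right) = - 140 \sqrt{2}$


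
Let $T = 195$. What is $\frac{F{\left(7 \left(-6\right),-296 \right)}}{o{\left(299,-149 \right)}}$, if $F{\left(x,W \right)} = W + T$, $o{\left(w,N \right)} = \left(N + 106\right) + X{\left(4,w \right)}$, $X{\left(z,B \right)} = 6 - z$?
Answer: $\frac{101}{41} \approx 2.4634$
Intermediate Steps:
$o{\left(w,N \right)} = 108 + N$ ($o{\left(w,N \right)} = \left(N + 106\right) + \left(6 - 4\right) = \left(106 + N\right) + \left(6 - 4\right) = \left(106 + N\right) + 2 = 108 + N$)
$F{\left(x,W \right)} = 195 + W$ ($F{\left(x,W \right)} = W + 195 = 195 + W$)
$\frac{F{\left(7 \left(-6\right),-296 \right)}}{o{\left(299,-149 \right)}} = \frac{195 - 296}{108 - 149} = - \frac{101}{-41} = \left(-101\right) \left(- \frac{1}{41}\right) = \frac{101}{41}$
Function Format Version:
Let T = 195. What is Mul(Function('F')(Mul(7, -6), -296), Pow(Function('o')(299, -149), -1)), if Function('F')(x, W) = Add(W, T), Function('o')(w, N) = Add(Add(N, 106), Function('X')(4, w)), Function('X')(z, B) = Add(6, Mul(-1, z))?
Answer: Rational(101, 41) ≈ 2.4634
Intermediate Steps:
Function('o')(w, N) = Add(108, N) (Function('o')(w, N) = Add(Add(N, 106), Add(6, Mul(-1, 4))) = Add(Add(106, N), Add(6, -4)) = Add(Add(106, N), 2) = Add(108, N))
Function('F')(x, W) = Add(195, W) (Function('F')(x, W) = Add(W, 195) = Add(195, W))
Mul(Function('F')(Mul(7, -6), -296), Pow(Function('o')(299, -149), -1)) = Mul(Add(195, -296), Pow(Add(108, -149), -1)) = Mul(-101, Pow(-41, -1)) = Mul(-101, Rational(-1, 41)) = Rational(101, 41)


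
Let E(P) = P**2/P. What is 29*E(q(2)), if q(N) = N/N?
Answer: 29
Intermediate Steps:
q(N) = 1
E(P) = P
29*E(q(2)) = 29*1 = 29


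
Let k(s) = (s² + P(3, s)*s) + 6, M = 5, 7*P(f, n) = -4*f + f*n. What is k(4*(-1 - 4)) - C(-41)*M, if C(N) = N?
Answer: 5717/7 ≈ 816.71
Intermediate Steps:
P(f, n) = -4*f/7 + f*n/7 (P(f, n) = (-4*f + f*n)/7 = -4*f/7 + f*n/7)
k(s) = 6 + s² + s*(-12/7 + 3*s/7) (k(s) = (s² + ((⅐)*3*(-4 + s))*s) + 6 = (s² + (-12/7 + 3*s/7)*s) + 6 = (s² + s*(-12/7 + 3*s/7)) + 6 = 6 + s² + s*(-12/7 + 3*s/7))
k(4*(-1 - 4)) - C(-41)*M = (6 - 48*(-1 - 4)/7 + 10*(4*(-1 - 4))²/7) - (-41)*5 = (6 - 48*(-5)/7 + 10*(4*(-5))²/7) - 1*(-205) = (6 - 12/7*(-20) + (10/7)*(-20)²) + 205 = (6 + 240/7 + (10/7)*400) + 205 = (6 + 240/7 + 4000/7) + 205 = 4282/7 + 205 = 5717/7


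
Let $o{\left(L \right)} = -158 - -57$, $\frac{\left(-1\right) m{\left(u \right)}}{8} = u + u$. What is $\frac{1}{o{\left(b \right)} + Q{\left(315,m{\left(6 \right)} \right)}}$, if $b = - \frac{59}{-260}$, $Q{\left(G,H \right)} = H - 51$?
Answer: $- \frac{1}{248} \approx -0.0040323$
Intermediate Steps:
$m{\left(u \right)} = - 16 u$ ($m{\left(u \right)} = - 8 \left(u + u\right) = - 8 \cdot 2 u = - 16 u$)
$Q{\left(G,H \right)} = -51 + H$
$b = \frac{59}{260}$ ($b = \left(-59\right) \left(- \frac{1}{260}\right) = \frac{59}{260} \approx 0.22692$)
$o{\left(L \right)} = -101$ ($o{\left(L \right)} = -158 + 57 = -101$)
$\frac{1}{o{\left(b \right)} + Q{\left(315,m{\left(6 \right)} \right)}} = \frac{1}{-101 - 147} = \frac{1}{-248} = - \frac{1}{248}$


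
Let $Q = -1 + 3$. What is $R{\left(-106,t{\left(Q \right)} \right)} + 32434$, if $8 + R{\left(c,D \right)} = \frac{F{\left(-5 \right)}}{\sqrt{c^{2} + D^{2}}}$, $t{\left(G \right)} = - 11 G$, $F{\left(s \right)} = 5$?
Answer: $32426 + \frac{\sqrt{2930}}{1172} \approx 32426.0$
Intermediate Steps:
$Q = 2$
$R{\left(c,D \right)} = -8 + \frac{5}{\sqrt{D^{2} + c^{2}}}$ ($R{\left(c,D \right)} = -8 + \frac{5}{\sqrt{c^{2} + D^{2}}} = -8 + \frac{5}{\sqrt{D^{2} + c^{2}}}$)
$R{\left(-106,t{\left(Q \right)} \right)} + 32434 = \left(-8 + \frac{5}{\sqrt{\left(\left(-11\right) 2\right)^{2} + \left(-106\right)^{2}}}\right) + 32434 = \left(-8 + \frac{5}{\sqrt{\left(-22\right)^{2} + 11236}}\right) + 32434 = \left(-8 + \frac{5}{\sqrt{484 + 11236}}\right) + 32434 = \left(-8 + \frac{5}{2 \sqrt{2930}}\right) + 32434 = \left(-8 + 5 \frac{\sqrt{2930}}{5860}\right) + 32434 = \left(-8 + \frac{\sqrt{2930}}{1172}\right) + 32434 = 32426 + \frac{\sqrt{2930}}{1172}$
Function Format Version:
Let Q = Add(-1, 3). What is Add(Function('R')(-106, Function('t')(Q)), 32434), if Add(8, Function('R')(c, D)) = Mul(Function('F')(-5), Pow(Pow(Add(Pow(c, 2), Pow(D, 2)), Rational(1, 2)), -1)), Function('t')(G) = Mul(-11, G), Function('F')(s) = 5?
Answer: Add(32426, Mul(Rational(1, 1172), Pow(2930, Rational(1, 2)))) ≈ 32426.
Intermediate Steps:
Q = 2
Function('R')(c, D) = Add(-8, Mul(5, Pow(Add(Pow(D, 2), Pow(c, 2)), Rational(-1, 2)))) (Function('R')(c, D) = Add(-8, Mul(5, Pow(Pow(Add(Pow(c, 2), Pow(D, 2)), Rational(1, 2)), -1))) = Add(-8, Mul(5, Pow(Pow(Add(Pow(D, 2), Pow(c, 2)), Rational(1, 2)), -1))) = Add(-8, Mul(5, Pow(Add(Pow(D, 2), Pow(c, 2)), Rational(-1, 2)))))
Add(Function('R')(-106, Function('t')(Q)), 32434) = Add(Add(-8, Mul(5, Pow(Add(Pow(Mul(-11, 2), 2), Pow(-106, 2)), Rational(-1, 2)))), 32434) = Add(Add(-8, Mul(5, Pow(Add(Pow(-22, 2), 11236), Rational(-1, 2)))), 32434) = Add(Add(-8, Mul(5, Pow(Add(484, 11236), Rational(-1, 2)))), 32434) = Add(Add(-8, Mul(5, Pow(11720, Rational(-1, 2)))), 32434) = Add(Add(-8, Mul(5, Mul(Rational(1, 5860), Pow(2930, Rational(1, 2))))), 32434) = Add(Add(-8, Mul(Rational(1, 1172), Pow(2930, Rational(1, 2)))), 32434) = Add(32426, Mul(Rational(1, 1172), Pow(2930, Rational(1, 2))))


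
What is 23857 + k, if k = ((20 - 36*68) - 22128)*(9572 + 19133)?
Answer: -704856123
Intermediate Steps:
k = -704879980 (k = ((20 - 2448) - 22128)*28705 = (-2428 - 22128)*28705 = -24556*28705 = -704879980)
23857 + k = 23857 - 704879980 = -704856123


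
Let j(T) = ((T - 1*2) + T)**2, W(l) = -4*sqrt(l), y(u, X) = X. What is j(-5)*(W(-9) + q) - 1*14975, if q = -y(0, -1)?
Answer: -14831 - 1728*I ≈ -14831.0 - 1728.0*I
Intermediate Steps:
q = 1 (q = -1*(-1) = 1)
j(T) = (-2 + 2*T)**2 (j(T) = ((T - 2) + T)**2 = ((-2 + T) + T)**2 = (-2 + 2*T)**2)
j(-5)*(W(-9) + q) - 1*14975 = (4*(-1 - 5)**2)*(-12*I + 1) - 1*14975 = (4*(-6)**2)*(-12*I + 1) - 14975 = (4*36)*(-12*I + 1) - 14975 = 144*(1 - 12*I) - 14975 = (144 - 1728*I) - 14975 = -14831 - 1728*I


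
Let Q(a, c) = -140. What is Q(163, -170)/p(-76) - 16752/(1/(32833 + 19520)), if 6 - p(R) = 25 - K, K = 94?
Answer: -13155261868/15 ≈ -8.7702e+8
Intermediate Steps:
p(R) = 75 (p(R) = 6 - (25 - 1*94) = 6 - (25 - 94) = 6 - 1*(-69) = 6 + 69 = 75)
Q(163, -170)/p(-76) - 16752/(1/(32833 + 19520)) = -140/75 - 16752/(1/(32833 + 19520)) = -140*1/75 - 16752/(1/52353) = -28/15 - 16752/1/52353 = -28/15 - 16752*52353 = -28/15 - 877017456 = -13155261868/15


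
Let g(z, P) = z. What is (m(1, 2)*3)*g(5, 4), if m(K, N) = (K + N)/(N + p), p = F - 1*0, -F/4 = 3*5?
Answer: -45/58 ≈ -0.77586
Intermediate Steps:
F = -60 (F = -12*5 = -4*15 = -60)
p = -60 (p = -60 - 1*0 = -60 + 0 = -60)
m(K, N) = (K + N)/(-60 + N) (m(K, N) = (K + N)/(N - 60) = (K + N)/(-60 + N))
(m(1, 2)*3)*g(5, 4) = (((1 + 2)/(-60 + 2))*3)*5 = ((3/(-58))*3)*5 = (-1/58*3*3)*5 = -3/58*3*5 = -9/58*5 = -45/58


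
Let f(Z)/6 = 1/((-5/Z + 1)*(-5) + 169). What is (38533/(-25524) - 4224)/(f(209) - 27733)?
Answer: 3699428330609/24280174105596 ≈ 0.15236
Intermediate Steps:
f(Z) = 6/(164 + 25/Z) (f(Z) = 6/((-5/Z + 1)*(-5) + 169) = 6/((1 - 5/Z)*(-5) + 169) = 6/((-5 + 25/Z) + 169) = 6/(164 + 25/Z))
(38533/(-25524) - 4224)/(f(209) - 27733) = (38533/(-25524) - 4224)/(6*209/(25 + 164*209) - 27733) = (38533*(-1/25524) - 4224)/(6*209/(25 + 34276) - 27733) = (-38533/25524 - 4224)/(6*209/34301 - 27733) = -107851909/(25524*(6*209*(1/34301) - 27733)) = -107851909/(25524*(1254/34301 - 27733)) = -107851909/(25524*(-951268379/34301)) = -107851909/25524*(-34301/951268379) = 3699428330609/24280174105596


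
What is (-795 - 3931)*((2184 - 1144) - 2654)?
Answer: 7627764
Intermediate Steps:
(-795 - 3931)*((2184 - 1144) - 2654) = -4726*(1040 - 2654) = -4726*(-1614) = 7627764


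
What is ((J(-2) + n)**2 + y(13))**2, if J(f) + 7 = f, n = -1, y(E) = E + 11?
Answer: 15376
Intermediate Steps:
y(E) = 11 + E
J(f) = -7 + f
((J(-2) + n)**2 + y(13))**2 = (((-7 - 2) - 1)**2 + (11 + 13))**2 = ((-9 - 1)**2 + 24)**2 = ((-10)**2 + 24)**2 = (100 + 24)**2 = 124**2 = 15376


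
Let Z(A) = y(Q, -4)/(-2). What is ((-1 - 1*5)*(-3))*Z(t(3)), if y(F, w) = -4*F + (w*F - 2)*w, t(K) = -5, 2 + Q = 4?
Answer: -288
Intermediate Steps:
Q = 2 (Q = -2 + 4 = 2)
y(F, w) = -4*F + w*(-2 + F*w) (y(F, w) = -4*F + (F*w - 2)*w = -4*F + (-2 + F*w)*w = -4*F + w*(-2 + F*w))
Z(A) = -16 (Z(A) = (-4*2 - 2*(-4) + 2*(-4)**2)/(-2) = (-8 + 8 + 2*16)*(-1/2) = (-8 + 8 + 32)*(-1/2) = 32*(-1/2) = -16)
((-1 - 1*5)*(-3))*Z(t(3)) = ((-1 - 1*5)*(-3))*(-16) = ((-1 - 5)*(-3))*(-16) = -6*(-3)*(-16) = 18*(-16) = -288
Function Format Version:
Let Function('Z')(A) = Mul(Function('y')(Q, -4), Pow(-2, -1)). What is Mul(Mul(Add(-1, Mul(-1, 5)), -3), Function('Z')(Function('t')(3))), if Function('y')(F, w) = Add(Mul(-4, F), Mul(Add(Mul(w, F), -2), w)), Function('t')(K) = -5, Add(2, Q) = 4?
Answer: -288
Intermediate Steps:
Q = 2 (Q = Add(-2, 4) = 2)
Function('y')(F, w) = Add(Mul(-4, F), Mul(w, Add(-2, Mul(F, w)))) (Function('y')(F, w) = Add(Mul(-4, F), Mul(Add(Mul(F, w), -2), w)) = Add(Mul(-4, F), Mul(Add(-2, Mul(F, w)), w)) = Add(Mul(-4, F), Mul(w, Add(-2, Mul(F, w)))))
Function('Z')(A) = -16 (Function('Z')(A) = Mul(Add(Mul(-4, 2), Mul(-2, -4), Mul(2, Pow(-4, 2))), Pow(-2, -1)) = Mul(Add(-8, 8, Mul(2, 16)), Rational(-1, 2)) = Mul(Add(-8, 8, 32), Rational(-1, 2)) = Mul(32, Rational(-1, 2)) = -16)
Mul(Mul(Add(-1, Mul(-1, 5)), -3), Function('Z')(Function('t')(3))) = Mul(Mul(Add(-1, Mul(-1, 5)), -3), -16) = Mul(Mul(Add(-1, -5), -3), -16) = Mul(Mul(-6, -3), -16) = Mul(18, -16) = -288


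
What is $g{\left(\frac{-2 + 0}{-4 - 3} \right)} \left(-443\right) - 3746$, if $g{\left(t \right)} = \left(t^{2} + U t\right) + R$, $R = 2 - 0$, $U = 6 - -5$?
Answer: $- \frac{296962}{49} \approx -6060.4$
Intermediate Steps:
$U = 11$ ($U = 6 + 5 = 11$)
$R = 2$ ($R = 2 + 0 = 2$)
$g{\left(t \right)} = 2 + t^{2} + 11 t$ ($g{\left(t \right)} = \left(t^{2} + 11 t\right) + 2 = 2 + t^{2} + 11 t$)
$g{\left(\frac{-2 + 0}{-4 - 3} \right)} \left(-443\right) - 3746 = \left(2 + \left(\frac{-2 + 0}{-4 - 3}\right)^{2} + 11 \frac{-2 + 0}{-4 - 3}\right) \left(-443\right) - 3746 = \left(2 + \left(- \frac{2}{-7}\right)^{2} + 11 \left(- \frac{2}{-7}\right)\right) \left(-443\right) - 3746 = \left(2 + \left(\left(-2\right) \left(- \frac{1}{7}\right)\right)^{2} + 11 \left(\left(-2\right) \left(- \frac{1}{7}\right)\right)\right) \left(-443\right) - 3746 = \left(2 + \left(\frac{2}{7}\right)^{2} + 11 \cdot \frac{2}{7}\right) \left(-443\right) - 3746 = \left(2 + \frac{4}{49} + \frac{22}{7}\right) \left(-443\right) - 3746 = \frac{256}{49} \left(-443\right) - 3746 = - \frac{113408}{49} - 3746 = - \frac{296962}{49}$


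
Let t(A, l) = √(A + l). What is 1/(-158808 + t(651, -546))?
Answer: -52936/8406660253 - √105/25219980759 ≈ -6.2973e-6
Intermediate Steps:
1/(-158808 + t(651, -546)) = 1/(-158808 + √(651 - 546)) = 1/(-158808 + √105)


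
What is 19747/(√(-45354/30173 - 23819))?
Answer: -19747*I*√21686422565093/718736041 ≈ -127.95*I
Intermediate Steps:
19747/(√(-45354/30173 - 23819)) = 19747/(√(-718736041/30173)) = 19747/((I*√21686422565093/30173)) = 19747*(-I*√21686422565093/718736041) = -19747*I*√21686422565093/718736041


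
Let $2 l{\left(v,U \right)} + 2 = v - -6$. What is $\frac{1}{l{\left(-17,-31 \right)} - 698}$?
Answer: $- \frac{2}{1409} \approx -0.0014194$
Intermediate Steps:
$l{\left(v,U \right)} = 2 + \frac{v}{2}$ ($l{\left(v,U \right)} = -1 + \frac{v - -6}{2} = -1 + \frac{v + 6}{2} = -1 + \frac{6 + v}{2} = -1 + \left(3 + \frac{v}{2}\right) = 2 + \frac{v}{2}$)
$\frac{1}{l{\left(-17,-31 \right)} - 698} = \frac{1}{\left(2 + \frac{1}{2} \left(-17\right)\right) - 698} = \frac{1}{\left(2 - \frac{17}{2}\right) - 698} = \frac{1}{- \frac{13}{2} - 698} = \frac{1}{- \frac{1409}{2}} = - \frac{2}{1409}$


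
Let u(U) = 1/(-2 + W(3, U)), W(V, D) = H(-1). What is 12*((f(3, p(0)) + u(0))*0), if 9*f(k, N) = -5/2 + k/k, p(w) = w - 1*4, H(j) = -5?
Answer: 0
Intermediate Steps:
W(V, D) = -5
p(w) = -4 + w (p(w) = w - 4 = -4 + w)
f(k, N) = -1/6 (f(k, N) = (-5/2 + k/k)/9 = (-5*1/2 + 1)/9 = (-5/2 + 1)/9 = (1/9)*(-3/2) = -1/6)
u(U) = -1/7 (u(U) = 1/(-2 - 5) = 1/(-7) = -1/7)
12*((f(3, p(0)) + u(0))*0) = 12*((-1/6 - 1/7)*0) = 12*(-13/42*0) = 12*0 = 0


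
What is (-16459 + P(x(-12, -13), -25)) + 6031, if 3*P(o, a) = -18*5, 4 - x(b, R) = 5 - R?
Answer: -10458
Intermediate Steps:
x(b, R) = -1 + R (x(b, R) = 4 - (5 - R) = 4 + (-5 + R) = -1 + R)
P(o, a) = -30 (P(o, a) = (-18*5)/3 = (⅓)*(-90) = -30)
(-16459 + P(x(-12, -13), -25)) + 6031 = (-16459 - 30) + 6031 = -16489 + 6031 = -10458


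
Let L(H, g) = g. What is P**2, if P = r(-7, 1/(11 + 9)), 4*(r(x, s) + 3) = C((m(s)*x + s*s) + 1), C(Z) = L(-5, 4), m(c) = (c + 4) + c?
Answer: 4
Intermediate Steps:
m(c) = 4 + 2*c (m(c) = (4 + c) + c = 4 + 2*c)
C(Z) = 4
r(x, s) = -2 (r(x, s) = -3 + (1/4)*4 = -3 + 1 = -2)
P = -2
P**2 = (-2)**2 = 4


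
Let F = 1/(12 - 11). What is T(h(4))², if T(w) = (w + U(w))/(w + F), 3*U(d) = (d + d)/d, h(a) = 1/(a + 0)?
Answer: 121/225 ≈ 0.53778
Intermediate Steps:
F = 1 (F = 1/1 = 1)
h(a) = 1/a
U(d) = ⅔ (U(d) = ((d + d)/d)/3 = ((2*d)/d)/3 = (⅓)*2 = ⅔)
T(w) = (⅔ + w)/(1 + w) (T(w) = (w + ⅔)/(w + 1) = (⅔ + w)/(1 + w))
T(h(4))² = ((⅔ + 1/4)/(1 + 1/4))² = ((⅔ + ¼)/(1 + ¼))² = ((11/12)/(5/4))² = ((⅘)*(11/12))² = (11/15)² = 121/225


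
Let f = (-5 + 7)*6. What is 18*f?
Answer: 216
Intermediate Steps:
f = 12 (f = 2*6 = 12)
18*f = 18*12 = 216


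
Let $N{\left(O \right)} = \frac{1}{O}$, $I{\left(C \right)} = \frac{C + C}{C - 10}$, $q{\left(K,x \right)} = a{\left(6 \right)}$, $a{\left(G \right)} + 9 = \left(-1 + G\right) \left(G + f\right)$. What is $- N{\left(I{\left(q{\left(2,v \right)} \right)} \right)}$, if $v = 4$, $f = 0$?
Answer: $- \frac{11}{42} \approx -0.2619$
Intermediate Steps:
$a{\left(G \right)} = -9 + G \left(-1 + G\right)$ ($a{\left(G \right)} = -9 + \left(-1 + G\right) \left(G + 0\right) = -9 + \left(-1 + G\right) G = -9 + G \left(-1 + G\right)$)
$q{\left(K,x \right)} = 21$ ($q{\left(K,x \right)} = -9 + 6^{2} - 6 = -9 + 36 - 6 = 21$)
$I{\left(C \right)} = \frac{2 C}{-10 + C}$
$- N{\left(I{\left(q{\left(2,v \right)} \right)} \right)} = - \frac{1}{2 \cdot 21 \frac{1}{-10 + 21}} = - \frac{1}{2 \cdot 21 \cdot \frac{1}{11}} = - \frac{1}{\frac{42}{11}} = \left(-1\right) \frac{11}{42} = - \frac{11}{42}$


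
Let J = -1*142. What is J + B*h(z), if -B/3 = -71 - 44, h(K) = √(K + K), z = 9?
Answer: -142 + 1035*√2 ≈ 1321.7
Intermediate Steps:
h(K) = √2*√K (h(K) = √(2*K) = √2*√K)
B = 345 (B = -3*(-71 - 44) = -3*(-115) = 345)
J = -142
J + B*h(z) = -142 + 345*(√2*√9) = -142 + 345*(√2*3) = -142 + 345*(3*√2) = -142 + 1035*√2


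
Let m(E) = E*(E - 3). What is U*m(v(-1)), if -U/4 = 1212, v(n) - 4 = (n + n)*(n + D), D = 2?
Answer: 9696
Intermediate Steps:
v(n) = 4 + 2*n*(2 + n) (v(n) = 4 + (n + n)*(n + 2) = 4 + (2*n)*(2 + n) = 4 + 2*n*(2 + n))
m(E) = E*(-3 + E)
U = -4848 (U = -4*1212 = -4848)
U*m(v(-1)) = -4848*(4 + 2*(-1)**2 + 4*(-1))*(-3 + (4 + 2*(-1)**2 + 4*(-1))) = -4848*(4 + 2*1 - 4)*(-3 + (4 + 2*1 - 4)) = -4848*(4 + 2 - 4)*(-3 + (4 + 2 - 4)) = -9696*(-3 + 2) = -9696*(-1) = -4848*(-2) = 9696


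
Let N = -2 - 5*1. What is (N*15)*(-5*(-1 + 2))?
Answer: 525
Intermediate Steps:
N = -7 (N = -2 - 5 = -7)
(N*15)*(-5*(-1 + 2)) = (-7*15)*(-5*(-1 + 2)) = -(-525) = -105*(-5) = 525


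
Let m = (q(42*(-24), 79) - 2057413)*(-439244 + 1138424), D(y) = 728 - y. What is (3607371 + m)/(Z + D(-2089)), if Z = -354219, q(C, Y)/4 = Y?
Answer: 479425824363/117134 ≈ 4.0930e+6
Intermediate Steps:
q(C, Y) = 4*Y
m = -1438281080460 (m = (4*79 - 2057413)*(-439244 + 1138424) = (316 - 2057413)*699180 = -2057097*699180 = -1438281080460)
(3607371 + m)/(Z + D(-2089)) = (3607371 - 1438281080460)/(-354219 + (728 - 1*(-2089))) = -1438277473089/(-354219 + (728 + 2089)) = -1438277473089/(-354219 + 2817) = -1438277473089/(-351402) = -1438277473089*(-1/351402) = 479425824363/117134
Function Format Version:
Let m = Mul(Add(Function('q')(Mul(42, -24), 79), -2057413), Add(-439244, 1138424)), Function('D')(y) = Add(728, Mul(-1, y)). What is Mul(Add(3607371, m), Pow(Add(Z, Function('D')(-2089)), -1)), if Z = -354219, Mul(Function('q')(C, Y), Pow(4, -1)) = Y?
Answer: Rational(479425824363, 117134) ≈ 4.0930e+6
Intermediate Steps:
Function('q')(C, Y) = Mul(4, Y)
m = -1438281080460 (m = Mul(Add(Mul(4, 79), -2057413), Add(-439244, 1138424)) = Mul(Add(316, -2057413), 699180) = Mul(-2057097, 699180) = -1438281080460)
Mul(Add(3607371, m), Pow(Add(Z, Function('D')(-2089)), -1)) = Mul(Add(3607371, -1438281080460), Pow(Add(-354219, Add(728, Mul(-1, -2089))), -1)) = Mul(-1438277473089, Pow(Add(-354219, Add(728, 2089)), -1)) = Mul(-1438277473089, Pow(Add(-354219, 2817), -1)) = Mul(-1438277473089, Pow(-351402, -1)) = Mul(-1438277473089, Rational(-1, 351402)) = Rational(479425824363, 117134)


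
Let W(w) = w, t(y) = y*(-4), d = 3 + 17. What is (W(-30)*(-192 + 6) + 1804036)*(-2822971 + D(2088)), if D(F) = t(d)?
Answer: -5108638258416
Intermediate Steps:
d = 20
t(y) = -4*y
D(F) = -80 (D(F) = -4*20 = -80)
(W(-30)*(-192 + 6) + 1804036)*(-2822971 + D(2088)) = (-30*(-192 + 6) + 1804036)*(-2822971 - 80) = (-30*(-186) + 1804036)*(-2823051) = (5580 + 1804036)*(-2823051) = 1809616*(-2823051) = -5108638258416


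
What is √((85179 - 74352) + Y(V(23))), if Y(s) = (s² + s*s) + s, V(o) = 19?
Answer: 4*√723 ≈ 107.55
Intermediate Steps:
Y(s) = s + 2*s² (Y(s) = (s² + s²) + s = 2*s² + s = s + 2*s²)
√((85179 - 74352) + Y(V(23))) = √((85179 - 74352) + 19*(1 + 2*19)) = √(10827 + 19*(1 + 38)) = √(10827 + 19*39) = √(10827 + 741) = √11568 = 4*√723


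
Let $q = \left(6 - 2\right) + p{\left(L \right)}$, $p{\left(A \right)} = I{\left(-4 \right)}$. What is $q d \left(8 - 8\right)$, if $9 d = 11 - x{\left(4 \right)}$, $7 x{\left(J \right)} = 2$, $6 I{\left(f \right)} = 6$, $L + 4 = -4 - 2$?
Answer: $0$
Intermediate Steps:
$L = -10$ ($L = -4 - 6 = -10$)
$I{\left(f \right)} = 1$ ($I{\left(f \right)} = \frac{1}{6} \cdot 6 = 1$)
$p{\left(A \right)} = 1$
$x{\left(J \right)} = \frac{2}{7}$ ($x{\left(J \right)} = \frac{1}{7} \cdot 2 = \frac{2}{7}$)
$q = 5$ ($q = \left(6 - 2\right) + 1 = 4 + 1 = 5$)
$d = \frac{25}{21}$ ($d = \frac{11 - \frac{2}{7}}{9} = \frac{1}{9} \cdot \frac{75}{7} = \frac{25}{21} \approx 1.1905$)
$q d \left(8 - 8\right) = 5 \cdot \frac{25}{21} \left(8 - 8\right) = \frac{125 \left(8 - 8\right)}{21} = \frac{125}{21} \cdot 0 = 0$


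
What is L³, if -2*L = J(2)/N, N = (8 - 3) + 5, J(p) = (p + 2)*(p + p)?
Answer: -64/125 ≈ -0.51200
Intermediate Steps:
J(p) = 2*p*(2 + p) (J(p) = (2 + p)*(2*p) = 2*p*(2 + p))
N = 10 (N = 5 + 5 = 10)
L = -⅘ (L = -2*2*(2 + 2)/(2*10) = -2*2*4/(2*10) = -8/10 = -½*8/5 = -⅘ ≈ -0.80000)
L³ = (-⅘)³ = -64/125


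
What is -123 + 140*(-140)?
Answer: -19723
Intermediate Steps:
-123 + 140*(-140) = -123 - 19600 = -19723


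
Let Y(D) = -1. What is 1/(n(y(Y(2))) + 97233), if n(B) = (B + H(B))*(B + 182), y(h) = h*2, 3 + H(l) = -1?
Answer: 1/96153 ≈ 1.0400e-5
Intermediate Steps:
H(l) = -4 (H(l) = -3 - 1 = -4)
y(h) = 2*h
n(B) = (-4 + B)*(182 + B) (n(B) = (B - 4)*(B + 182) = (-4 + B)*(182 + B))
1/(n(y(Y(2))) + 97233) = 1/((-728 + (2*(-1))² + 178*(2*(-1))) + 97233) = 1/((-728 + (-2)² + 178*(-2)) + 97233) = 1/((-728 + 4 - 356) + 97233) = 1/(-1080 + 97233) = 1/96153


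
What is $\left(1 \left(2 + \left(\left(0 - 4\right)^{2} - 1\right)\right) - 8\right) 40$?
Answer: $360$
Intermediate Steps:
$\left(1 \left(2 + \left(\left(0 - 4\right)^{2} - 1\right)\right) - 8\right) 40 = \left(1 \left(2 - \left(1 - \left(-4\right)^{2}\right)\right) - 8\right) 40 = \left(1 \left(2 + \left(16 - 1\right)\right) - 8\right) 40 = \left(1 \left(2 + 15\right) - 8\right) 40 = \left(1 \cdot 17 - 8\right) 40 = \left(17 - 8\right) 40 = 9 \cdot 40 = 360$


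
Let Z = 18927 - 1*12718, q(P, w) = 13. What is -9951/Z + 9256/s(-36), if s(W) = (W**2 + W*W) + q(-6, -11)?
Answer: 31548149/16174445 ≈ 1.9505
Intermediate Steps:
s(W) = 13 + 2*W**2 (s(W) = (W**2 + W*W) + 13 = (W**2 + W**2) + 13 = 2*W**2 + 13 = 13 + 2*W**2)
Z = 6209 (Z = 18927 - 12718 = 6209)
-9951/Z + 9256/s(-36) = -9951/6209 + 9256/(13 + 2*(-36)**2) = -9951*1/6209 + 9256/(13 + 2*1296) = -9951/6209 + 9256/(13 + 2592) = -9951/6209 + 9256/2605 = 31548149/16174445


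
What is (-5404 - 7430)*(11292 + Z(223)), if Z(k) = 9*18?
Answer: -147000636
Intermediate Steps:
Z(k) = 162
(-5404 - 7430)*(11292 + Z(223)) = (-5404 - 7430)*(11292 + 162) = -12834*11454 = -147000636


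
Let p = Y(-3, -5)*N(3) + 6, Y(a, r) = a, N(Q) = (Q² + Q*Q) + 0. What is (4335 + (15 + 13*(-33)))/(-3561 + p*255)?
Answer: -1307/5267 ≈ -0.24815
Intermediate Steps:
N(Q) = 2*Q² (N(Q) = (Q² + Q²) + 0 = 2*Q² + 0 = 2*Q²)
p = -48 (p = -6*3² + 6 = -6*9 + 6 = -3*18 + 6 = -54 + 6 = -48)
(4335 + (15 + 13*(-33)))/(-3561 + p*255) = (4335 + (15 + 13*(-33)))/(-3561 - 48*255) = (4335 + (15 - 429))/(-3561 - 12240) = (4335 - 414)/(-15801) = 3921*(-1/15801) = -1307/5267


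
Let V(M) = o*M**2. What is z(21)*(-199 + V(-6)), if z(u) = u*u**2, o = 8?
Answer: 824229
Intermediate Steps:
V(M) = 8*M**2
z(u) = u**3
z(21)*(-199 + V(-6)) = 21**3*(-199 + 8*(-6)**2) = 9261*(-199 + 8*36) = 9261*(-199 + 288) = 9261*89 = 824229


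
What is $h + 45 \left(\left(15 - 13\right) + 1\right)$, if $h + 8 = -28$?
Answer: $99$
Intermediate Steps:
$h = -36$ ($h = -8 - 28 = -36$)
$h + 45 \left(\left(15 - 13\right) + 1\right) = -36 + 45 \left(\left(15 - 13\right) + 1\right) = -36 + 45 \left(2 + 1\right) = -36 + 45 \cdot 3 = -36 + 135 = 99$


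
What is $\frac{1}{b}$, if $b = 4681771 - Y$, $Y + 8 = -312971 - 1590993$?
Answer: $\frac{1}{6585743} \approx 1.5184 \cdot 10^{-7}$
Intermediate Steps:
$Y = -1903972$ ($Y = -8 - 1903964 = -1903972$)
$b = 6585743$ ($b = 4681771 - -1903972 = 4681771 + 1903972 = 6585743$)
$\frac{1}{b} = \frac{1}{6585743}$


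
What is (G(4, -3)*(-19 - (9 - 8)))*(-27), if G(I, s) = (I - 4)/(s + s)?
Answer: 0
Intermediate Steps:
G(I, s) = (-4 + I)/(2*s) (G(I, s) = (-4 + I)/((2*s)) = (-4 + I)*(1/(2*s)) = (-4 + I)/(2*s))
(G(4, -3)*(-19 - (9 - 8)))*(-27) = (((½)*(-4 + 4)/(-3))*(-19 - (9 - 8)))*(-27) = (((½)*(-⅓)*0)*(-19 - 1*1))*(-27) = (0*(-19 - 1))*(-27) = (0*(-20))*(-27) = 0*(-27) = 0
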